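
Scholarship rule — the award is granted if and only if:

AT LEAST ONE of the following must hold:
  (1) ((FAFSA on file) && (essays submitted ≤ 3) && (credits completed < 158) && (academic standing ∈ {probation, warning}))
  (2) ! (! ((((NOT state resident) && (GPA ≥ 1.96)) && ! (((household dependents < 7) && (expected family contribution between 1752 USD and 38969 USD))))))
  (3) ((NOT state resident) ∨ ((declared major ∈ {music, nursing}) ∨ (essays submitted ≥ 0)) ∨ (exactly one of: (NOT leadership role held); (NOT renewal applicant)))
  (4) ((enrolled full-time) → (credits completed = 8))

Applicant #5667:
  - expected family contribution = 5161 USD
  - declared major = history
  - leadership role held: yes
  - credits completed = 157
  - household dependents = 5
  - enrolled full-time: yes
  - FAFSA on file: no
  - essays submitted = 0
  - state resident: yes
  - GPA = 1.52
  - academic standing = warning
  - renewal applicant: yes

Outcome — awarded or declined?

Atomic conditions:
  FAFSA on file: no → false
  essays submitted ≤ 3: 0 ≤ 3 is true
  credits completed < 158: 157 < 158 is true
  academic standing ∈ {probation, warning}: warning is in the set → true
  NOT state resident: yes → false
  GPA ≥ 1.96: 1.52 ≥ 1.96 is false
  household dependents < 7: 5 < 7 is true
  expected family contribution between 1752 USD and 38969 USD: 5161 in [1752, 38969] is true
  declared major ∈ {music, nursing}: history is not in the set → false
  essays submitted ≥ 0: 0 ≥ 0 is true
  NOT leadership role held: yes → false
  NOT renewal applicant: yes → false
  enrolled full-time: yes → true
  credits completed = 8: 157 == 8 is false
Combine:
[1] false AND true AND true AND true = false
[2.1.1.1] false AND false = false
[2.1.1.2.1] true AND true = true
[2.1.1.2] NOT true = false
[2.1.1] false AND false = false
[2.1] NOT false = true
[2] NOT true = false
[3.2] false OR true = true
[3.3] exactly-one(false, false) = false
[3] false OR true OR false = true
[4] true → false = false
[root] false OR false OR true OR false = true
Overall: true → awarded

Awarded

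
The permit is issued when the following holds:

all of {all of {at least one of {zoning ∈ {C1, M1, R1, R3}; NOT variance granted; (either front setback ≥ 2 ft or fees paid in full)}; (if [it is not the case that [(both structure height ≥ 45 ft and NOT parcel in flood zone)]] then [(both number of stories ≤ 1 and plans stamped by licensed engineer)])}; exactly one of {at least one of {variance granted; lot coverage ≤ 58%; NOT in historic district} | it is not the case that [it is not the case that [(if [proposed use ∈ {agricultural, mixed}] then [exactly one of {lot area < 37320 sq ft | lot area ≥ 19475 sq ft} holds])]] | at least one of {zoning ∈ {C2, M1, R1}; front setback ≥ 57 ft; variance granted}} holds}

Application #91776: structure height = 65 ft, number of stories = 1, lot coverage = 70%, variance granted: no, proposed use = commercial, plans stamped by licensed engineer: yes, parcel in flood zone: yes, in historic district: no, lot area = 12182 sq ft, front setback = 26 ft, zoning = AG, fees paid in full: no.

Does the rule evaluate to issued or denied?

Denied

Atomic conditions:
  zoning ∈ {C1, M1, R1, R3}: AG is not in the set → false
  NOT variance granted: no → true
  front setback ≥ 2 ft: 26 ≥ 2 is true
  fees paid in full: no → false
  structure height ≥ 45 ft: 65 ≥ 45 is true
  NOT parcel in flood zone: yes → false
  number of stories ≤ 1: 1 ≤ 1 is true
  plans stamped by licensed engineer: yes → true
  variance granted: no → false
  lot coverage ≤ 58%: 70 ≤ 58 is false
  NOT in historic district: no → true
  proposed use ∈ {agricultural, mixed}: commercial is not in the set → false
  lot area < 37320 sq ft: 12182 < 37320 is true
  lot area ≥ 19475 sq ft: 12182 ≥ 19475 is false
  zoning ∈ {C2, M1, R1}: AG is not in the set → false
  front setback ≥ 57 ft: 26 ≥ 57 is false
Combine:
[1.1.3] true OR false = true
[1.1] false OR true OR true = true
[1.2.1.1] true AND false = false
[1.2.1] NOT false = true
[1.2.2] true AND true = true
[1.2] true → true = true
[1] true AND true = true
[2.1] false OR false OR true = true
[2.2.1.1.2] exactly-one(true, false) = true
[2.2.1.1] false → true (antecedent false ⇒ implication holds) = true
[2.2.1] NOT true = false
[2.2] NOT false = true
[2.3] false OR false OR false = false
[2] exactly-one(true, true, false) = false
[root] true AND false = false
Overall: false → denied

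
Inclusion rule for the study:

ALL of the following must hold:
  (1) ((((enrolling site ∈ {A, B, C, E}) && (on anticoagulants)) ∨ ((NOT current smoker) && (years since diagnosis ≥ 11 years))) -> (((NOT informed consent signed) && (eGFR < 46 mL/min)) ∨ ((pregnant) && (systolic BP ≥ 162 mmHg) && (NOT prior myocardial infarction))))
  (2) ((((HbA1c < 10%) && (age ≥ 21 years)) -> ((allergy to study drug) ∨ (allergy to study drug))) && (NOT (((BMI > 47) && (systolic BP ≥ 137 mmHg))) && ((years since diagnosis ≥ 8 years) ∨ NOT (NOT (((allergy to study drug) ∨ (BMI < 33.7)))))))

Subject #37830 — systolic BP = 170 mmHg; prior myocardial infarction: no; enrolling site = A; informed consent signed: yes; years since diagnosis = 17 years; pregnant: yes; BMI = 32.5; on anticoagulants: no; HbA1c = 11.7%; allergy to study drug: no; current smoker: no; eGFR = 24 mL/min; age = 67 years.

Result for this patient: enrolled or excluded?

Enrolled

Atomic conditions:
  enrolling site ∈ {A, B, C, E}: A is in the set → true
  on anticoagulants: no → false
  NOT current smoker: no → true
  years since diagnosis ≥ 11 years: 17 ≥ 11 is true
  NOT informed consent signed: yes → false
  eGFR < 46 mL/min: 24 < 46 is true
  pregnant: yes → true
  systolic BP ≥ 162 mmHg: 170 ≥ 162 is true
  NOT prior myocardial infarction: no → true
  HbA1c < 10%: 11.7 < 10 is false
  age ≥ 21 years: 67 ≥ 21 is true
  allergy to study drug: no → false
  BMI > 47: 32.5 > 47 is false
  systolic BP ≥ 137 mmHg: 170 ≥ 137 is true
  years since diagnosis ≥ 8 years: 17 ≥ 8 is true
  BMI < 33.7: 32.5 < 33.7 is true
Combine:
[1.1.1] true AND false = false
[1.1.2] true AND true = true
[1.1] false OR true = true
[1.2.1] false AND true = false
[1.2.2] true AND true AND true = true
[1.2] false OR true = true
[1] true → true = true
[2.1.1] false AND true = false
[2.1.2] false OR false = false
[2.1] false → false (antecedent false ⇒ implication holds) = true
[2.2.1.1] false AND true = false
[2.2.1] NOT false = true
[2.2.2.2.1.1] false OR true = true
[2.2.2.2.1] NOT true = false
[2.2.2.2] NOT false = true
[2.2.2] true OR true = true
[2.2] true AND true = true
[2] true AND true = true
[root] true AND true = true
Overall: true → enrolled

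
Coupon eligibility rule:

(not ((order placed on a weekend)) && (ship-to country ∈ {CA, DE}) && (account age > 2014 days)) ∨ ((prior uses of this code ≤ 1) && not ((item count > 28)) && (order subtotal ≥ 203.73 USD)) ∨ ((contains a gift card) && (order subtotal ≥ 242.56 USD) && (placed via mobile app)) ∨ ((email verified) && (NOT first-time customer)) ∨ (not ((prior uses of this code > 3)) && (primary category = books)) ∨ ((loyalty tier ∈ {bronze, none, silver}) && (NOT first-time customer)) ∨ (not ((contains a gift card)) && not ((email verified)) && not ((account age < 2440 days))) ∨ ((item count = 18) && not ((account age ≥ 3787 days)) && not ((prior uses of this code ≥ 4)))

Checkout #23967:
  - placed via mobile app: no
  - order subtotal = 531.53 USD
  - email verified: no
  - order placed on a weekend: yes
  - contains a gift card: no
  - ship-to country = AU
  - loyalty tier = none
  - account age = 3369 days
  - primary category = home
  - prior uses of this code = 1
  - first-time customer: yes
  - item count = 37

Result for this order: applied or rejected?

Atomic conditions:
  order placed on a weekend: yes → true
  ship-to country ∈ {CA, DE}: AU is not in the set → false
  account age > 2014 days: 3369 > 2014 is true
  prior uses of this code ≤ 1: 1 ≤ 1 is true
  item count > 28: 37 > 28 is true
  order subtotal ≥ 203.73 USD: 531.53 ≥ 203.73 is true
  contains a gift card: no → false
  order subtotal ≥ 242.56 USD: 531.53 ≥ 242.56 is true
  placed via mobile app: no → false
  email verified: no → false
  NOT first-time customer: yes → false
  prior uses of this code > 3: 1 > 3 is false
  primary category = books: home == books is false
  loyalty tier ∈ {bronze, none, silver}: none is in the set → true
  account age < 2440 days: 3369 < 2440 is false
  item count = 18: 37 == 18 is false
  account age ≥ 3787 days: 3369 ≥ 3787 is false
  prior uses of this code ≥ 4: 1 ≥ 4 is false
Combine:
[1.1] NOT true = false
[1] false AND false AND true = false
[2.2] NOT true = false
[2] true AND false AND true = false
[3] false AND true AND false = false
[4] false AND false = false
[5.1] NOT false = true
[5] true AND false = false
[6] true AND false = false
[7.1] NOT false = true
[7.2] NOT false = true
[7.3] NOT false = true
[7] true AND true AND true = true
[8.2] NOT false = true
[8.3] NOT false = true
[8] false AND true AND true = false
[root] false OR false OR false OR false OR false OR false OR true OR false = true
Overall: true → applied

Applied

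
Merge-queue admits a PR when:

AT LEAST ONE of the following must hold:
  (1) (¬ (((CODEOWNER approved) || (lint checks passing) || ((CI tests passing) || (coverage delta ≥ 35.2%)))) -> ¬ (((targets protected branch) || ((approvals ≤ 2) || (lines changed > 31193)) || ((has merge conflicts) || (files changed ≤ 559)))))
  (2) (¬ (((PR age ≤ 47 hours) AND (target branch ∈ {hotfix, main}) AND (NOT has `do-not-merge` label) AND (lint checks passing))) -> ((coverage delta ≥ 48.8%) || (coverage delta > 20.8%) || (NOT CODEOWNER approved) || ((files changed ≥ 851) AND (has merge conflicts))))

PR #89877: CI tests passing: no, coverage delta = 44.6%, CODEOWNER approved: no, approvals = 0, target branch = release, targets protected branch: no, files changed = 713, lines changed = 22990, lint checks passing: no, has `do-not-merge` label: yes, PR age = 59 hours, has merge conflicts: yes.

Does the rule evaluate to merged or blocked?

Atomic conditions:
  CODEOWNER approved: no → false
  lint checks passing: no → false
  CI tests passing: no → false
  coverage delta ≥ 35.2%: 44.6 ≥ 35.2 is true
  targets protected branch: no → false
  approvals ≤ 2: 0 ≤ 2 is true
  lines changed > 31193: 22990 > 31193 is false
  has merge conflicts: yes → true
  files changed ≤ 559: 713 ≤ 559 is false
  PR age ≤ 47 hours: 59 ≤ 47 is false
  target branch ∈ {hotfix, main}: release is not in the set → false
  NOT has `do-not-merge` label: yes → false
  coverage delta ≥ 48.8%: 44.6 ≥ 48.8 is false
  coverage delta > 20.8%: 44.6 > 20.8 is true
  NOT CODEOWNER approved: no → true
  files changed ≥ 851: 713 ≥ 851 is false
Combine:
[1.1.1.3] false OR true = true
[1.1.1] false OR false OR true = true
[1.1] NOT true = false
[1.2.1.2] true OR false = true
[1.2.1.3] true OR false = true
[1.2.1] false OR true OR true = true
[1.2] NOT true = false
[1] false → false (antecedent false ⇒ implication holds) = true
[2.1.1] false AND false AND false AND false = false
[2.1] NOT false = true
[2.2.4] false AND true = false
[2.2] false OR true OR true OR false = true
[2] true → true = true
[root] true OR true = true
Overall: true → merged

Merged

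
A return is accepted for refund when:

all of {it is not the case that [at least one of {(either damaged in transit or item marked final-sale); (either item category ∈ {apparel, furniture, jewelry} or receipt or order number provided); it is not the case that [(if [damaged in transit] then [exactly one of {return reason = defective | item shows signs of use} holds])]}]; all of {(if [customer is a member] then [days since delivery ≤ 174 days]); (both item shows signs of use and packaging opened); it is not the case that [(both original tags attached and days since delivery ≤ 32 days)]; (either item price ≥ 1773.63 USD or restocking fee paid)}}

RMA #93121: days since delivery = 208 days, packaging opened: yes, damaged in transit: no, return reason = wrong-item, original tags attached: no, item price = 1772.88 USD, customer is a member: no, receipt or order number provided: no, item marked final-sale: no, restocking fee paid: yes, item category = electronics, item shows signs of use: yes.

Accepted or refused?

Atomic conditions:
  damaged in transit: no → false
  item marked final-sale: no → false
  item category ∈ {apparel, furniture, jewelry}: electronics is not in the set → false
  receipt or order number provided: no → false
  return reason = defective: wrong-item == defective is false
  item shows signs of use: yes → true
  customer is a member: no → false
  days since delivery ≤ 174 days: 208 ≤ 174 is false
  packaging opened: yes → true
  original tags attached: no → false
  days since delivery ≤ 32 days: 208 ≤ 32 is false
  item price ≥ 1773.63 USD: 1772.88 ≥ 1773.63 is false
  restocking fee paid: yes → true
Combine:
[1.1.1] false OR false = false
[1.1.2] false OR false = false
[1.1.3.1.2] exactly-one(false, true) = true
[1.1.3.1] false → true (antecedent false ⇒ implication holds) = true
[1.1.3] NOT true = false
[1.1] false OR false OR false = false
[1] NOT false = true
[2.1] false → false (antecedent false ⇒ implication holds) = true
[2.2] true AND true = true
[2.3.1] false AND false = false
[2.3] NOT false = true
[2.4] false OR true = true
[2] true AND true AND true AND true = true
[root] true AND true = true
Overall: true → accepted

Accepted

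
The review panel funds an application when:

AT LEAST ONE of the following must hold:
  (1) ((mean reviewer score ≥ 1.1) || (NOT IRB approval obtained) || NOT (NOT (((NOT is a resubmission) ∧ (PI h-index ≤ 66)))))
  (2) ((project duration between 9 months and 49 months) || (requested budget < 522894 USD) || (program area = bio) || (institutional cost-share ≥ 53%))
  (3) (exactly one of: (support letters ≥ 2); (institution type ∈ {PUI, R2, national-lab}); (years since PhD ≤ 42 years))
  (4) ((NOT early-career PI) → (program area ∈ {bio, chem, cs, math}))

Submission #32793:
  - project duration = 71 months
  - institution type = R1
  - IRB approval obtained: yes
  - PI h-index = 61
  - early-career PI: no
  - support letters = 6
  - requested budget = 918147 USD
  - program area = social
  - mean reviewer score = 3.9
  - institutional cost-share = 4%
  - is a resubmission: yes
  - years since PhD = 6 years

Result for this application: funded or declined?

Funded

Atomic conditions:
  mean reviewer score ≥ 1.1: 3.9 ≥ 1.1 is true
  NOT IRB approval obtained: yes → false
  NOT is a resubmission: yes → false
  PI h-index ≤ 66: 61 ≤ 66 is true
  project duration between 9 months and 49 months: 71 in [9, 49] is false
  requested budget < 522894 USD: 918147 < 522894 is false
  program area = bio: social == bio is false
  institutional cost-share ≥ 53%: 4 ≥ 53 is false
  support letters ≥ 2: 6 ≥ 2 is true
  institution type ∈ {PUI, R2, national-lab}: R1 is not in the set → false
  years since PhD ≤ 42 years: 6 ≤ 42 is true
  NOT early-career PI: no → true
  program area ∈ {bio, chem, cs, math}: social is not in the set → false
Combine:
[1.3.1.1] false AND true = false
[1.3.1] NOT false = true
[1.3] NOT true = false
[1] true OR false OR false = true
[2] false OR false OR false OR false = false
[3] exactly-one(true, false, true) = false
[4] true → false = false
[root] true OR false OR false OR false = true
Overall: true → funded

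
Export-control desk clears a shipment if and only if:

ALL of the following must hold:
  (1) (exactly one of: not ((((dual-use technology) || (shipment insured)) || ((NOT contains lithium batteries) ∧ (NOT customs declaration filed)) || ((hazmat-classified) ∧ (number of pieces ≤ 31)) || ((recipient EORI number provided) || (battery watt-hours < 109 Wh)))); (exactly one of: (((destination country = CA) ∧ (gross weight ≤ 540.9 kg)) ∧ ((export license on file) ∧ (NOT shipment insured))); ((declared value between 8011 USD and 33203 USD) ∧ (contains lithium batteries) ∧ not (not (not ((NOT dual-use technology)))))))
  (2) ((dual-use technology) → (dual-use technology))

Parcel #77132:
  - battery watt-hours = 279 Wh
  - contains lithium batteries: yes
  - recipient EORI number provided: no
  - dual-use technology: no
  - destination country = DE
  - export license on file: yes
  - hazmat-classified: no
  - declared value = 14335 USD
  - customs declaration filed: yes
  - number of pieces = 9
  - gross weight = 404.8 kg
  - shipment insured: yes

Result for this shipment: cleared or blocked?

Blocked

Atomic conditions:
  dual-use technology: no → false
  shipment insured: yes → true
  NOT contains lithium batteries: yes → false
  NOT customs declaration filed: yes → false
  hazmat-classified: no → false
  number of pieces ≤ 31: 9 ≤ 31 is true
  recipient EORI number provided: no → false
  battery watt-hours < 109 Wh: 279 < 109 is false
  destination country = CA: DE == CA is false
  gross weight ≤ 540.9 kg: 404.8 ≤ 540.9 is true
  export license on file: yes → true
  NOT shipment insured: yes → false
  declared value between 8011 USD and 33203 USD: 14335 in [8011, 33203] is true
  contains lithium batteries: yes → true
  NOT dual-use technology: no → true
Combine:
[1.1.1.1] false OR true = true
[1.1.1.2] false AND false = false
[1.1.1.3] false AND true = false
[1.1.1.4] false OR false = false
[1.1.1] true OR false OR false OR false = true
[1.1] NOT true = false
[1.2.1.1] false AND true = false
[1.2.1.2] true AND false = false
[1.2.1] false AND false = false
[1.2.2.3.1.1] NOT true = false
[1.2.2.3.1] NOT false = true
[1.2.2.3] NOT true = false
[1.2.2] true AND true AND false = false
[1.2] exactly-one(false, false) = false
[1] exactly-one(false, false) = false
[2] false → false (antecedent false ⇒ implication holds) = true
[root] false AND true = false
Overall: false → blocked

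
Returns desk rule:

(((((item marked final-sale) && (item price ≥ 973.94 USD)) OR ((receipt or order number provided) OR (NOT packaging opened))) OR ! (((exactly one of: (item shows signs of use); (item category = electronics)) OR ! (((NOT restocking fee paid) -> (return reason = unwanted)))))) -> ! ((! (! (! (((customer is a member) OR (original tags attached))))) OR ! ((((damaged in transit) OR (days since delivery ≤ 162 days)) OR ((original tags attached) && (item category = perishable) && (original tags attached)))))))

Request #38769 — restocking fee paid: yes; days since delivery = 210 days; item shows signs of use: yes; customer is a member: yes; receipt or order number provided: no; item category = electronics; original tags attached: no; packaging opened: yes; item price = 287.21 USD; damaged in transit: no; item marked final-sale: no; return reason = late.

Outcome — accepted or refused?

Atomic conditions:
  item marked final-sale: no → false
  item price ≥ 973.94 USD: 287.21 ≥ 973.94 is false
  receipt or order number provided: no → false
  NOT packaging opened: yes → false
  item shows signs of use: yes → true
  item category = electronics: electronics == electronics is true
  NOT restocking fee paid: yes → false
  return reason = unwanted: late == unwanted is false
  customer is a member: yes → true
  original tags attached: no → false
  damaged in transit: no → false
  days since delivery ≤ 162 days: 210 ≤ 162 is false
  item category = perishable: electronics == perishable is false
Combine:
[1.1.1] false AND false = false
[1.1.2] false OR false = false
[1.1] false OR false = false
[1.2.1.1] exactly-one(true, true) = false
[1.2.1.2.1] false → false (antecedent false ⇒ implication holds) = true
[1.2.1.2] NOT true = false
[1.2.1] false OR false = false
[1.2] NOT false = true
[1] false OR true = true
[2.1.1.1.1.1] true OR false = true
[2.1.1.1.1] NOT true = false
[2.1.1.1] NOT false = true
[2.1.1] NOT true = false
[2.1.2.1.1] false OR false = false
[2.1.2.1.2] false AND false AND false = false
[2.1.2.1] false OR false = false
[2.1.2] NOT false = true
[2.1] false OR true = true
[2] NOT true = false
[root] true → false = false
Overall: false → refused

Refused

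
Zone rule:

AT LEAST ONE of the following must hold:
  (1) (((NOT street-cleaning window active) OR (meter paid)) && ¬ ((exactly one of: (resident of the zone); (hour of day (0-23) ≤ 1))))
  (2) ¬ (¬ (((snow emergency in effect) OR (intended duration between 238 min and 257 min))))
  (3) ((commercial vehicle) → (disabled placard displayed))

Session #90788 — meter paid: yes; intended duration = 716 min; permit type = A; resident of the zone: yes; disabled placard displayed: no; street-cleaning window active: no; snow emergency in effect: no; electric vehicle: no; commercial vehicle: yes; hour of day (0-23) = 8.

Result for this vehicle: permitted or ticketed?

Ticketed

Atomic conditions:
  NOT street-cleaning window active: no → true
  meter paid: yes → true
  resident of the zone: yes → true
  hour of day (0-23) ≤ 1: 8 ≤ 1 is false
  snow emergency in effect: no → false
  intended duration between 238 min and 257 min: 716 in [238, 257] is false
  commercial vehicle: yes → true
  disabled placard displayed: no → false
Combine:
[1.1] true OR true = true
[1.2.1] exactly-one(true, false) = true
[1.2] NOT true = false
[1] true AND false = false
[2.1.1] false OR false = false
[2.1] NOT false = true
[2] NOT true = false
[3] true → false = false
[root] false OR false OR false = false
Overall: false → ticketed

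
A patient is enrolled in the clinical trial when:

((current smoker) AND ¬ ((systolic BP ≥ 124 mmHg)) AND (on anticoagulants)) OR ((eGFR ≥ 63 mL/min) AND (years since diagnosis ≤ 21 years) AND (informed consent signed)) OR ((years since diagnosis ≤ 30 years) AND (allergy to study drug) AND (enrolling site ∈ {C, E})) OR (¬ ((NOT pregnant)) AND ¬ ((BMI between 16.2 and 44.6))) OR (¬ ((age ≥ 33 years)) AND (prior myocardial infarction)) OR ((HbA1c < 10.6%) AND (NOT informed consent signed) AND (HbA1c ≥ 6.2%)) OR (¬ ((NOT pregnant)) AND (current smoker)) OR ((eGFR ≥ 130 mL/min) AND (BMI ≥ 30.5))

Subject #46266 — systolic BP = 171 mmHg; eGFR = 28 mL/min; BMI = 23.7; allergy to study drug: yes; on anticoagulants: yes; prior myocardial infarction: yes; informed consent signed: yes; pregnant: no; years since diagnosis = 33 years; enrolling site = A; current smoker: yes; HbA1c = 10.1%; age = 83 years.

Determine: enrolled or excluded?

Atomic conditions:
  current smoker: yes → true
  systolic BP ≥ 124 mmHg: 171 ≥ 124 is true
  on anticoagulants: yes → true
  eGFR ≥ 63 mL/min: 28 ≥ 63 is false
  years since diagnosis ≤ 21 years: 33 ≤ 21 is false
  informed consent signed: yes → true
  years since diagnosis ≤ 30 years: 33 ≤ 30 is false
  allergy to study drug: yes → true
  enrolling site ∈ {C, E}: A is not in the set → false
  NOT pregnant: no → true
  BMI between 16.2 and 44.6: 23.7 in [16.2, 44.6] is true
  age ≥ 33 years: 83 ≥ 33 is true
  prior myocardial infarction: yes → true
  HbA1c < 10.6%: 10.1 < 10.6 is true
  NOT informed consent signed: yes → false
  HbA1c ≥ 6.2%: 10.1 ≥ 6.2 is true
  eGFR ≥ 130 mL/min: 28 ≥ 130 is false
  BMI ≥ 30.5: 23.7 ≥ 30.5 is false
Combine:
[1.2] NOT true = false
[1] true AND false AND true = false
[2] false AND false AND true = false
[3] false AND true AND false = false
[4.1] NOT true = false
[4.2] NOT true = false
[4] false AND false = false
[5.1] NOT true = false
[5] false AND true = false
[6] true AND false AND true = false
[7.1] NOT true = false
[7] false AND true = false
[8] false AND false = false
[root] false OR false OR false OR false OR false OR false OR false OR false = false
Overall: false → excluded

Excluded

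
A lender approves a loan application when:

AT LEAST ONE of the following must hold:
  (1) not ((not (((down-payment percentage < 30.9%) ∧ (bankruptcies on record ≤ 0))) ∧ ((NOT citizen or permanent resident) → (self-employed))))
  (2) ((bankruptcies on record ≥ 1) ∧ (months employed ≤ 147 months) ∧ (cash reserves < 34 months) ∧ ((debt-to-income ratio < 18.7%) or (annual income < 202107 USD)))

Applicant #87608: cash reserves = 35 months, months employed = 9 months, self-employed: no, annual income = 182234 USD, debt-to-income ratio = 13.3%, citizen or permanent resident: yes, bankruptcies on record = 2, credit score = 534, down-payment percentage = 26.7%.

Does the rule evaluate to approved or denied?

Denied

Atomic conditions:
  down-payment percentage < 30.9%: 26.7 < 30.9 is true
  bankruptcies on record ≤ 0: 2 ≤ 0 is false
  NOT citizen or permanent resident: yes → false
  self-employed: no → false
  bankruptcies on record ≥ 1: 2 ≥ 1 is true
  months employed ≤ 147 months: 9 ≤ 147 is true
  cash reserves < 34 months: 35 < 34 is false
  debt-to-income ratio < 18.7%: 13.3 < 18.7 is true
  annual income < 202107 USD: 182234 < 202107 is true
Combine:
[1.1.1.1] true AND false = false
[1.1.1] NOT false = true
[1.1.2] false → false (antecedent false ⇒ implication holds) = true
[1.1] true AND true = true
[1] NOT true = false
[2.4] true OR true = true
[2] true AND true AND false AND true = false
[root] false OR false = false
Overall: false → denied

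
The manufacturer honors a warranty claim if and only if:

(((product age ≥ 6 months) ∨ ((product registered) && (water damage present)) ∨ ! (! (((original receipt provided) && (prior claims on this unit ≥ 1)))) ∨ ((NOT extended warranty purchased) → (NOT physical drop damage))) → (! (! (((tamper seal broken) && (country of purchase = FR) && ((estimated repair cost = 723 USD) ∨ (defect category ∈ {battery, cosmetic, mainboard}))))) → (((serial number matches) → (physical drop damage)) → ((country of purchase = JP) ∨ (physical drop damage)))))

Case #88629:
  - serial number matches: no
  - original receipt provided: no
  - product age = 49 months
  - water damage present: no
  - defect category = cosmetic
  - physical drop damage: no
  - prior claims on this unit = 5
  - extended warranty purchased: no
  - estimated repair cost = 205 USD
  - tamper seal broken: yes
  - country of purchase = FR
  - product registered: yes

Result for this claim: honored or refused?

Atomic conditions:
  product age ≥ 6 months: 49 ≥ 6 is true
  product registered: yes → true
  water damage present: no → false
  original receipt provided: no → false
  prior claims on this unit ≥ 1: 5 ≥ 1 is true
  NOT extended warranty purchased: no → true
  NOT physical drop damage: no → true
  tamper seal broken: yes → true
  country of purchase = FR: FR == FR is true
  estimated repair cost = 723 USD: 205 == 723 is false
  defect category ∈ {battery, cosmetic, mainboard}: cosmetic is in the set → true
  serial number matches: no → false
  physical drop damage: no → false
  country of purchase = JP: FR == JP is false
Combine:
[1.2] true AND false = false
[1.3.1.1] false AND true = false
[1.3.1] NOT false = true
[1.3] NOT true = false
[1.4] true → true = true
[1] true OR false OR false OR true = true
[2.1.1.1.3] false OR true = true
[2.1.1.1] true AND true AND true = true
[2.1.1] NOT true = false
[2.1] NOT false = true
[2.2.1] false → false (antecedent false ⇒ implication holds) = true
[2.2.2] false OR false = false
[2.2] true → false = false
[2] true → false = false
[root] true → false = false
Overall: false → refused

Refused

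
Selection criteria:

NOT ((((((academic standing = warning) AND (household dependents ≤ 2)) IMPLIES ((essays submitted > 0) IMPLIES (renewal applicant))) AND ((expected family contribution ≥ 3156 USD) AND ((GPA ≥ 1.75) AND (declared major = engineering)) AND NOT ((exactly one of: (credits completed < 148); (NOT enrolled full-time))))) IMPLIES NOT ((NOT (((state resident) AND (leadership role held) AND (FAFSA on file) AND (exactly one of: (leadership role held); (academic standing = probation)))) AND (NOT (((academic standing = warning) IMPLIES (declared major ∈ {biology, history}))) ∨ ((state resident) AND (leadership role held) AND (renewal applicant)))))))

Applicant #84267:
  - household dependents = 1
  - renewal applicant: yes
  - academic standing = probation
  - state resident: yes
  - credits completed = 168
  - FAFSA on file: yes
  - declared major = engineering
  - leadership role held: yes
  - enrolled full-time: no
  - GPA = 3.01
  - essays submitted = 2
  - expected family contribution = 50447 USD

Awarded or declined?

Atomic conditions:
  academic standing = warning: probation == warning is false
  household dependents ≤ 2: 1 ≤ 2 is true
  essays submitted > 0: 2 > 0 is true
  renewal applicant: yes → true
  expected family contribution ≥ 3156 USD: 50447 ≥ 3156 is true
  GPA ≥ 1.75: 3.01 ≥ 1.75 is true
  declared major = engineering: engineering == engineering is true
  credits completed < 148: 168 < 148 is false
  NOT enrolled full-time: no → true
  state resident: yes → true
  leadership role held: yes → true
  FAFSA on file: yes → true
  academic standing = probation: probation == probation is true
  declared major ∈ {biology, history}: engineering is not in the set → false
Combine:
[1.1.1.1] false AND true = false
[1.1.1.2] true → true = true
[1.1.1] false → true (antecedent false ⇒ implication holds) = true
[1.1.2.2] true AND true = true
[1.1.2.3.1] exactly-one(false, true) = true
[1.1.2.3] NOT true = false
[1.1.2] true AND true AND false = false
[1.1] true AND false = false
[1.2.1.1.1.4] exactly-one(true, true) = false
[1.2.1.1.1] true AND true AND true AND false = false
[1.2.1.1] NOT false = true
[1.2.1.2.1.1] false → false (antecedent false ⇒ implication holds) = true
[1.2.1.2.1] NOT true = false
[1.2.1.2.2] true AND true AND true = true
[1.2.1.2] false OR true = true
[1.2.1] true AND true = true
[1.2] NOT true = false
[1] false → false (antecedent false ⇒ implication holds) = true
[root] NOT true = false
Overall: false → declined

Declined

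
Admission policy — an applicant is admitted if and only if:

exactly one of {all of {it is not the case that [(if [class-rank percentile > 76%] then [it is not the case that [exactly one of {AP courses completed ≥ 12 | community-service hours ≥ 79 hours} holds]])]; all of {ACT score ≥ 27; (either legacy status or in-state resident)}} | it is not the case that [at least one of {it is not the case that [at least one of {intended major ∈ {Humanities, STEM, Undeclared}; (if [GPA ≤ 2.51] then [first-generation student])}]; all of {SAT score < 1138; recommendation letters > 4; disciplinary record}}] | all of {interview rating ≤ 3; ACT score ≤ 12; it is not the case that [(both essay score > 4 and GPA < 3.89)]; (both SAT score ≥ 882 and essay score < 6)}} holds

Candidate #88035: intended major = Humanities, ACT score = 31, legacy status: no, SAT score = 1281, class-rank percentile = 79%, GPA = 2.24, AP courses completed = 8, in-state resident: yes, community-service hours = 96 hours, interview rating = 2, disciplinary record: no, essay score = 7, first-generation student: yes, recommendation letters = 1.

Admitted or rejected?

Atomic conditions:
  class-rank percentile > 76%: 79 > 76 is true
  AP courses completed ≥ 12: 8 ≥ 12 is false
  community-service hours ≥ 79 hours: 96 ≥ 79 is true
  ACT score ≥ 27: 31 ≥ 27 is true
  legacy status: no → false
  in-state resident: yes → true
  intended major ∈ {Humanities, STEM, Undeclared}: Humanities is in the set → true
  GPA ≤ 2.51: 2.24 ≤ 2.51 is true
  first-generation student: yes → true
  SAT score < 1138: 1281 < 1138 is false
  recommendation letters > 4: 1 > 4 is false
  disciplinary record: no → false
  interview rating ≤ 3: 2 ≤ 3 is true
  ACT score ≤ 12: 31 ≤ 12 is false
  essay score > 4: 7 > 4 is true
  GPA < 3.89: 2.24 < 3.89 is true
  SAT score ≥ 882: 1281 ≥ 882 is true
  essay score < 6: 7 < 6 is false
Combine:
[1.1.1.2.1] exactly-one(false, true) = true
[1.1.1.2] NOT true = false
[1.1.1] true → false = false
[1.1] NOT false = true
[1.2.2] false OR true = true
[1.2] true AND true = true
[1] true AND true = true
[2.1.1.1.2] true → true = true
[2.1.1.1] true OR true = true
[2.1.1] NOT true = false
[2.1.2] false AND false AND false = false
[2.1] false OR false = false
[2] NOT false = true
[3.3.1] true AND true = true
[3.3] NOT true = false
[3.4] true AND false = false
[3] true AND false AND false AND false = false
[root] exactly-one(true, true, false) = false
Overall: false → rejected

Rejected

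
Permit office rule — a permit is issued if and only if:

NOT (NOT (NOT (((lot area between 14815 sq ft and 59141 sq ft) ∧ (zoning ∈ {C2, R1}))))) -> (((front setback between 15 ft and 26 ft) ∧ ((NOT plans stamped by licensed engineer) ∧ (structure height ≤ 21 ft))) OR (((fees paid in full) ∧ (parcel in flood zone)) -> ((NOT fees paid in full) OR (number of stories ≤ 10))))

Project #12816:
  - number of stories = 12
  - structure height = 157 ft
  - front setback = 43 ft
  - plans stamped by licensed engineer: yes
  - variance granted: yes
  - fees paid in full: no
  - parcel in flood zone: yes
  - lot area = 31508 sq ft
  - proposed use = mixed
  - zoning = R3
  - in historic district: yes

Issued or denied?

Atomic conditions:
  lot area between 14815 sq ft and 59141 sq ft: 31508 in [14815, 59141] is true
  zoning ∈ {C2, R1}: R3 is not in the set → false
  front setback between 15 ft and 26 ft: 43 in [15, 26] is false
  NOT plans stamped by licensed engineer: yes → false
  structure height ≤ 21 ft: 157 ≤ 21 is false
  fees paid in full: no → false
  parcel in flood zone: yes → true
  NOT fees paid in full: no → true
  number of stories ≤ 10: 12 ≤ 10 is false
Combine:
[1.1.1.1] true AND false = false
[1.1.1] NOT false = true
[1.1] NOT true = false
[1] NOT false = true
[2.1.2] false AND false = false
[2.1] false AND false = false
[2.2.1] false AND true = false
[2.2.2] true OR false = true
[2.2] false → true (antecedent false ⇒ implication holds) = true
[2] false OR true = true
[root] true → true = true
Overall: true → issued

Issued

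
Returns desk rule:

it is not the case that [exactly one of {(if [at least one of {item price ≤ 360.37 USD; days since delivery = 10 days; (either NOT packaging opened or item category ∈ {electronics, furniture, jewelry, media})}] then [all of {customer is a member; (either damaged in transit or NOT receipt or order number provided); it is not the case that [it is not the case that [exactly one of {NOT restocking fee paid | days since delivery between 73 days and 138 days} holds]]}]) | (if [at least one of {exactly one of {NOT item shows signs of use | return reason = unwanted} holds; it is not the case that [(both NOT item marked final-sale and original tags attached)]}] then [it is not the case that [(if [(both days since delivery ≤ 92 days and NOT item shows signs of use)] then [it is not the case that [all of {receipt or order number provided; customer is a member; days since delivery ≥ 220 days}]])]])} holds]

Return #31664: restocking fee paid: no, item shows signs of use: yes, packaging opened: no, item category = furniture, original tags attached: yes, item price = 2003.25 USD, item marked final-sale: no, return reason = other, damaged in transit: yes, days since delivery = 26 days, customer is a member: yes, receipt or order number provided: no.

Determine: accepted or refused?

Accepted

Atomic conditions:
  item price ≤ 360.37 USD: 2003.25 ≤ 360.37 is false
  days since delivery = 10 days: 26 == 10 is false
  NOT packaging opened: no → true
  item category ∈ {electronics, furniture, jewelry, media}: furniture is in the set → true
  customer is a member: yes → true
  damaged in transit: yes → true
  NOT receipt or order number provided: no → true
  NOT restocking fee paid: no → true
  days since delivery between 73 days and 138 days: 26 in [73, 138] is false
  NOT item shows signs of use: yes → false
  return reason = unwanted: other == unwanted is false
  NOT item marked final-sale: no → true
  original tags attached: yes → true
  days since delivery ≤ 92 days: 26 ≤ 92 is true
  receipt or order number provided: no → false
  days since delivery ≥ 220 days: 26 ≥ 220 is false
Combine:
[1.1.1.3] true OR true = true
[1.1.1] false OR false OR true = true
[1.1.2.2] true OR true = true
[1.1.2.3.1.1] exactly-one(true, false) = true
[1.1.2.3.1] NOT true = false
[1.1.2.3] NOT false = true
[1.1.2] true AND true AND true = true
[1.1] true → true = true
[1.2.1.1] exactly-one(false, false) = false
[1.2.1.2.1] true AND true = true
[1.2.1.2] NOT true = false
[1.2.1] false OR false = false
[1.2.2.1.1] true AND false = false
[1.2.2.1.2.1] false AND true AND false = false
[1.2.2.1.2] NOT false = true
[1.2.2.1] false → true (antecedent false ⇒ implication holds) = true
[1.2.2] NOT true = false
[1.2] false → false (antecedent false ⇒ implication holds) = true
[1] exactly-one(true, true) = false
[root] NOT false = true
Overall: true → accepted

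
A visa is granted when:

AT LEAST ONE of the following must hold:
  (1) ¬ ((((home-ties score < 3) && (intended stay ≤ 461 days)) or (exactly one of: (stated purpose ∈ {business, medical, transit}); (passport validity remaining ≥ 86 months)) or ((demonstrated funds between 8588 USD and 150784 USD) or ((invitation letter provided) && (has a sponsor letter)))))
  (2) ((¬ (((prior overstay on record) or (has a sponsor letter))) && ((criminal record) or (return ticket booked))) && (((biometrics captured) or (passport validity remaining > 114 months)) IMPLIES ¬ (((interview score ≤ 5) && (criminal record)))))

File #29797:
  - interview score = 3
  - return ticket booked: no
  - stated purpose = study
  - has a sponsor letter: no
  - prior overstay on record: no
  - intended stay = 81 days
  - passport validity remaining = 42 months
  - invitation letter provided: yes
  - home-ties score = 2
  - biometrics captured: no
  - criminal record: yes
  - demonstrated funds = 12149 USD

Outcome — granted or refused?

Atomic conditions:
  home-ties score < 3: 2 < 3 is true
  intended stay ≤ 461 days: 81 ≤ 461 is true
  stated purpose ∈ {business, medical, transit}: study is not in the set → false
  passport validity remaining ≥ 86 months: 42 ≥ 86 is false
  demonstrated funds between 8588 USD and 150784 USD: 12149 in [8588, 150784] is true
  invitation letter provided: yes → true
  has a sponsor letter: no → false
  prior overstay on record: no → false
  criminal record: yes → true
  return ticket booked: no → false
  biometrics captured: no → false
  passport validity remaining > 114 months: 42 > 114 is false
  interview score ≤ 5: 3 ≤ 5 is true
Combine:
[1.1.1] true AND true = true
[1.1.2] exactly-one(false, false) = false
[1.1.3.2] true AND false = false
[1.1.3] true OR false = true
[1.1] true OR false OR true = true
[1] NOT true = false
[2.1.1.1] false OR false = false
[2.1.1] NOT false = true
[2.1.2] true OR false = true
[2.1] true AND true = true
[2.2.1] false OR false = false
[2.2.2.1] true AND true = true
[2.2.2] NOT true = false
[2.2] false → false (antecedent false ⇒ implication holds) = true
[2] true AND true = true
[root] false OR true = true
Overall: true → granted

Granted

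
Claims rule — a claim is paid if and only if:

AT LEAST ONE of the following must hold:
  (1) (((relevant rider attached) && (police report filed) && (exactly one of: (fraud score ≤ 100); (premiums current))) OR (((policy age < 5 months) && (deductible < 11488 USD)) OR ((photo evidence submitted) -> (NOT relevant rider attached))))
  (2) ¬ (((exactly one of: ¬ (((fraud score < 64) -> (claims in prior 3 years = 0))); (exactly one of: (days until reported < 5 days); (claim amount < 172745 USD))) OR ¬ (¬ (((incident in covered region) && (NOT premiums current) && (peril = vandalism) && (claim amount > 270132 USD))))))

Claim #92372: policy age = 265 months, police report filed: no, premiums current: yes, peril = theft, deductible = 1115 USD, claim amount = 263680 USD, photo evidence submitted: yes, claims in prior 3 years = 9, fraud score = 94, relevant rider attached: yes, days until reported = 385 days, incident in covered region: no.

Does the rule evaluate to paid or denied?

Atomic conditions:
  relevant rider attached: yes → true
  police report filed: no → false
  fraud score ≤ 100: 94 ≤ 100 is true
  premiums current: yes → true
  policy age < 5 months: 265 < 5 is false
  deductible < 11488 USD: 1115 < 11488 is true
  photo evidence submitted: yes → true
  NOT relevant rider attached: yes → false
  fraud score < 64: 94 < 64 is false
  claims in prior 3 years = 0: 9 == 0 is false
  days until reported < 5 days: 385 < 5 is false
  claim amount < 172745 USD: 263680 < 172745 is false
  incident in covered region: no → false
  NOT premiums current: yes → false
  peril = vandalism: theft == vandalism is false
  claim amount > 270132 USD: 263680 > 270132 is false
Combine:
[1.1.3] exactly-one(true, true) = false
[1.1] true AND false AND false = false
[1.2.1] false AND true = false
[1.2.2] true → false = false
[1.2] false OR false = false
[1] false OR false = false
[2.1.1.1.1] false → false (antecedent false ⇒ implication holds) = true
[2.1.1.1] NOT true = false
[2.1.1.2] exactly-one(false, false) = false
[2.1.1] exactly-one(false, false) = false
[2.1.2.1.1] false AND false AND false AND false = false
[2.1.2.1] NOT false = true
[2.1.2] NOT true = false
[2.1] false OR false = false
[2] NOT false = true
[root] false OR true = true
Overall: true → paid

Paid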